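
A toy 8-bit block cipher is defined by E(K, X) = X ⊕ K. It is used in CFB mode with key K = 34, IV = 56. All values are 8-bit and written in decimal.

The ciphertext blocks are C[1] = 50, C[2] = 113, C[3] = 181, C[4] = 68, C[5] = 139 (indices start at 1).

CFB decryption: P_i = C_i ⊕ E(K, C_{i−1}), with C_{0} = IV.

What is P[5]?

P[5]: E(K, 68) = 102; 139 ⊕ 102 = 237.

P[5] = 237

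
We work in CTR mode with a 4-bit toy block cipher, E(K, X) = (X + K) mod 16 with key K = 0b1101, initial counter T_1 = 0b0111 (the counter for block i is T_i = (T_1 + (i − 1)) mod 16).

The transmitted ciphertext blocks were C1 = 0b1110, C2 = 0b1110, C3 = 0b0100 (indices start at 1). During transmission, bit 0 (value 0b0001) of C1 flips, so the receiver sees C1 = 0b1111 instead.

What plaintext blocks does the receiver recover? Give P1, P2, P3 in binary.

P1 = 0b1011, P2 = 0b1011, P3 = 0b0010

CTR decryption: S_i = E(K, T_i) where T_i is the counter for block i; P_i = C_i ⊕ S_i.
Only C1 changed, to 0b1111. In CTR, a change in C_i flips the same bit in P_i only; the keystream is unaffected. Decrypting the received ciphertext:
P1: T = 0b0111, S = E(K, T) = 0b0100; 0b1111 ⊕ 0b0100 = 0b1011.
P2: T = 0b1000, S = E(K, T) = 0b0101; 0b1110 ⊕ 0b0101 = 0b1011.
P3: T = 0b1001, S = E(K, T) = 0b0110; 0b0100 ⊕ 0b0110 = 0b0010.
Blocks that differ from the original plaintext: P1.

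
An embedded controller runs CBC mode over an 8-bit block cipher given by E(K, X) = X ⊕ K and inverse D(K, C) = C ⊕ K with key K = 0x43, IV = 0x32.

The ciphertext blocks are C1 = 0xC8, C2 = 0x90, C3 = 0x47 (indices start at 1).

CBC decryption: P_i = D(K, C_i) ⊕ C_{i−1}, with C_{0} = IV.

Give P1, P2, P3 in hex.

P1: D(K, 0xC8) = 0x8B; 0x8B ⊕ 0x32 = 0xB9.
P2: D(K, 0x90) = 0xD3; 0xD3 ⊕ 0xC8 = 0x1B.
P3: D(K, 0x47) = 0x04; 0x04 ⊕ 0x90 = 0x94.

P1 = 0xB9, P2 = 0x1B, P3 = 0x94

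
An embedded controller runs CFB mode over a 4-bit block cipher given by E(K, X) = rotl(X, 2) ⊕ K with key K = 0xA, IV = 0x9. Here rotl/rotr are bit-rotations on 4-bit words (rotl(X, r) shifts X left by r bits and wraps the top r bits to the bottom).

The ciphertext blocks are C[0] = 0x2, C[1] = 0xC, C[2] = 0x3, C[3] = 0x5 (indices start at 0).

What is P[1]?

P[1] = 0xE

CFB decryption: P_i = C_i ⊕ E(K, C_{i−1}), with C_{−1} = IV.
P[1]: E(K, 0x2) = 0x2; 0xC ⊕ 0x2 = 0xE.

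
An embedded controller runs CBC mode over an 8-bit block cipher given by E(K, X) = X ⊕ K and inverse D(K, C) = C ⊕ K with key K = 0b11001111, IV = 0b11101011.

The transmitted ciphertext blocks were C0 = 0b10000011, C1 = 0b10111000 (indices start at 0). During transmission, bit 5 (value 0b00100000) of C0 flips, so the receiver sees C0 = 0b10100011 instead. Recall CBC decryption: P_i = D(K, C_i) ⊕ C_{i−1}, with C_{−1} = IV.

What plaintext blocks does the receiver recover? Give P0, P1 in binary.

P0 = 0b10000111, P1 = 0b11010100

Only C0 changed, to 0b10100011. In CBC, a change in C_i garbles P_i and flips the same bit in P_{i+1}. Decrypting the received ciphertext:
P0: D(K, 0b10100011) = 0b01101100; 0b01101100 ⊕ 0b11101011 = 0b10000111.
P1: D(K, 0b10111000) = 0b01110111; 0b01110111 ⊕ 0b10100011 = 0b11010100.
Blocks that differ from the original plaintext: P0, P1.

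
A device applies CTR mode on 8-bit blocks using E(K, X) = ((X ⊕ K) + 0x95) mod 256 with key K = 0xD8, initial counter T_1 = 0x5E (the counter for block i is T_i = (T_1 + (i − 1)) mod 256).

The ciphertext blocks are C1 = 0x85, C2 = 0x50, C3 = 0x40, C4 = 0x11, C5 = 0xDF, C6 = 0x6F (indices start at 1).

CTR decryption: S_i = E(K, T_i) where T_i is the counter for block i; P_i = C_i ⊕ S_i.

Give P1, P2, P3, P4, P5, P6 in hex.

P1 = 0x9E, P2 = 0x4C, P3 = 0x0D, P4 = 0x5F, P5 = 0x90, P6 = 0x3F

P1: T = 0x5E, S = E(K, T) = 0x1B; 0x85 ⊕ 0x1B = 0x9E.
P2: T = 0x5F, S = E(K, T) = 0x1C; 0x50 ⊕ 0x1C = 0x4C.
P3: T = 0x60, S = E(K, T) = 0x4D; 0x40 ⊕ 0x4D = 0x0D.
P4: T = 0x61, S = E(K, T) = 0x4E; 0x11 ⊕ 0x4E = 0x5F.
P5: T = 0x62, S = E(K, T) = 0x4F; 0xDF ⊕ 0x4F = 0x90.
P6: T = 0x63, S = E(K, T) = 0x50; 0x6F ⊕ 0x50 = 0x3F.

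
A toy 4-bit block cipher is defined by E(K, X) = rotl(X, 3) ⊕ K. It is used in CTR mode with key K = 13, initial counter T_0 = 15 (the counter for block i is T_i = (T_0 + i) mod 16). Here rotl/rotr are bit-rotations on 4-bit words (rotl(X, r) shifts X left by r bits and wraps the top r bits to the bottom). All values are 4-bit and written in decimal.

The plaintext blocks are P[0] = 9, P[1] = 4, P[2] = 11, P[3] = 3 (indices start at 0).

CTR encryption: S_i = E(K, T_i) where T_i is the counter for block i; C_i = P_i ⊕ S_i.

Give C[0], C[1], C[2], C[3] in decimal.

C[0] = 11, C[1] = 9, C[2] = 14, C[3] = 15

C[0]: T = 15, S = E(K, T) = 2; 9 ⊕ 2 = 11.
C[1]: T = 0, S = E(K, T) = 13; 4 ⊕ 13 = 9.
C[2]: T = 1, S = E(K, T) = 5; 11 ⊕ 5 = 14.
C[3]: T = 2, S = E(K, T) = 12; 3 ⊕ 12 = 15.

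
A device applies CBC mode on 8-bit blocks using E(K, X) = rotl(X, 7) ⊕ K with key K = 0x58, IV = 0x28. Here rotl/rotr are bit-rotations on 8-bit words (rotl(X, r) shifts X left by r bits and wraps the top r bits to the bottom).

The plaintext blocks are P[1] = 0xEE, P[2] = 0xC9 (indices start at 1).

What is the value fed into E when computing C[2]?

0xF2

CBC encryption: C_i = E(K, P_i ⊕ C_{i−1}), with C_{0} = IV.
C[1]: P[1] ⊕ 0x28 = 0xC6; E(K, 0xC6) = 0x3B.
C[2]: P[2] ⊕ 0x3B = 0xF2; E(K, 0xF2) = 0x21.
So the input to E for block [2] is 0xF2.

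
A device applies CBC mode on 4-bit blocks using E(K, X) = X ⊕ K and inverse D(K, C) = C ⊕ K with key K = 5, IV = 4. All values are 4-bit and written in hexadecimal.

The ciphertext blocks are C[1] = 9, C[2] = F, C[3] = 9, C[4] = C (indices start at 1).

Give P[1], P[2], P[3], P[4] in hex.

CBC decryption: P_i = D(K, C_i) ⊕ C_{i−1}, with C_{0} = IV.
P[1]: D(K, 9) = C; C ⊕ 4 = 8.
P[2]: D(K, F) = A; A ⊕ 9 = 3.
P[3]: D(K, 9) = C; C ⊕ F = 3.
P[4]: D(K, C) = 9; 9 ⊕ 9 = 0.

P[1] = 8, P[2] = 3, P[3] = 3, P[4] = 0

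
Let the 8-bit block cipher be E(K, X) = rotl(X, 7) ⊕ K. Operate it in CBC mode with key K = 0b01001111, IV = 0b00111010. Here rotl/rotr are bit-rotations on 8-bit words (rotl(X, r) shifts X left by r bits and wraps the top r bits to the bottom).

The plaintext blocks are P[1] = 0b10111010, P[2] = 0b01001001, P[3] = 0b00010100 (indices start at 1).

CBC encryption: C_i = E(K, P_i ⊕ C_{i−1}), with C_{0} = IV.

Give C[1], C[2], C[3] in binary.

C[1] = 0b00001111, C[2] = 0b01101100, C[3] = 0b01110011

C[1]: P[1] ⊕ 0b00111010 = 0b10000000; E(K, 0b10000000) = 0b00001111.
C[2]: P[2] ⊕ 0b00001111 = 0b01000110; E(K, 0b01000110) = 0b01101100.
C[3]: P[3] ⊕ 0b01101100 = 0b01111000; E(K, 0b01111000) = 0b01110011.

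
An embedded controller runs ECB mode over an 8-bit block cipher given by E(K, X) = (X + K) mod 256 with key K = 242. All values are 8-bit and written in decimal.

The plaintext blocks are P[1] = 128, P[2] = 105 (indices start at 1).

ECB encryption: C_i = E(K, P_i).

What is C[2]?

C[2] = 91

C[2]: E(K, 105) = 91.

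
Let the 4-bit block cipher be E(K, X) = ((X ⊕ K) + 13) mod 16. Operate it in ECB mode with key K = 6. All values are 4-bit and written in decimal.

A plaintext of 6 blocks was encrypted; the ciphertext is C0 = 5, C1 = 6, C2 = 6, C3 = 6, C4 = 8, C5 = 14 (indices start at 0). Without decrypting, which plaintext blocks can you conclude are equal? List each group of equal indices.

P1 = P2 = P3

ECB encrypts each block independently with the same key, so equal ciphertext blocks imply equal plaintext blocks.
C1 = C2 = C3 = 6, so P1 = P2 = P3.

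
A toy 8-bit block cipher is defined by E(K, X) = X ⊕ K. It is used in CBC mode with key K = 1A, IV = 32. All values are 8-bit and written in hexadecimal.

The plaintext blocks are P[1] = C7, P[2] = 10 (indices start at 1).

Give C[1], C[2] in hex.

CBC encryption: C_i = E(K, P_i ⊕ C_{i−1}), with C_{0} = IV.
C[1]: P[1] ⊕ 32 = F5; E(K, F5) = EF.
C[2]: P[2] ⊕ EF = FF; E(K, FF) = E5.

C[1] = EF, C[2] = E5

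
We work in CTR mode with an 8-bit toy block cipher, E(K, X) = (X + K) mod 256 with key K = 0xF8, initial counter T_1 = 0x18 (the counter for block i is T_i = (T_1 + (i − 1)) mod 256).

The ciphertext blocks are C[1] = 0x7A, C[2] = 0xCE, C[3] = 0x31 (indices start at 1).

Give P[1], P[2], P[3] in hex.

CTR decryption: S_i = E(K, T_i) where T_i is the counter for block i; P_i = C_i ⊕ S_i.
P[1]: T = 0x18, S = E(K, T) = 0x10; 0x7A ⊕ 0x10 = 0x6A.
P[2]: T = 0x19, S = E(K, T) = 0x11; 0xCE ⊕ 0x11 = 0xDF.
P[3]: T = 0x1A, S = E(K, T) = 0x12; 0x31 ⊕ 0x12 = 0x23.

P[1] = 0x6A, P[2] = 0xDF, P[3] = 0x23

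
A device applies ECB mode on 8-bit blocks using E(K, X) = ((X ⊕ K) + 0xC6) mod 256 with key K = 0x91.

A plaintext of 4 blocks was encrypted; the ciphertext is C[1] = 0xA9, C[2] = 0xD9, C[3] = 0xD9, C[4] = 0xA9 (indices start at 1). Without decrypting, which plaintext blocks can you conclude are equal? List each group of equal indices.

ECB encrypts each block independently with the same key, so equal ciphertext blocks imply equal plaintext blocks.
C[1] = C[4] = 0xA9, so P[1] = P[4].
C[2] = C[3] = 0xD9, so P[2] = P[3].

P[1] = P[4]; P[2] = P[3]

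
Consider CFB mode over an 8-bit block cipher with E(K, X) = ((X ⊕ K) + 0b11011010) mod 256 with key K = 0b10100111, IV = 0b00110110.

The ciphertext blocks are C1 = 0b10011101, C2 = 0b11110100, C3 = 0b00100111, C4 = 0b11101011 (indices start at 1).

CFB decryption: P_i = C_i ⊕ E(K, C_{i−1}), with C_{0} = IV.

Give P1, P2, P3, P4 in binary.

P1 = 0b11110110, P2 = 0b11100000, P3 = 0b00001010, P4 = 0b10110001

P1: E(K, 0b00110110) = 0b01101011; 0b10011101 ⊕ 0b01101011 = 0b11110110.
P2: E(K, 0b10011101) = 0b00010100; 0b11110100 ⊕ 0b00010100 = 0b11100000.
P3: E(K, 0b11110100) = 0b00101101; 0b00100111 ⊕ 0b00101101 = 0b00001010.
P4: E(K, 0b00100111) = 0b01011010; 0b11101011 ⊕ 0b01011010 = 0b10110001.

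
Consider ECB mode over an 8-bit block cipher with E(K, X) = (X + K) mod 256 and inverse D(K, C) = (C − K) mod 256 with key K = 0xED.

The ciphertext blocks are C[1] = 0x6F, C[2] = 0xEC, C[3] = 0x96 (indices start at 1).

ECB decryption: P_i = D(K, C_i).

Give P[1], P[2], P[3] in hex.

P[1]: D(K, 0x6F) = 0x82.
P[2]: D(K, 0xEC) = 0xFF.
P[3]: D(K, 0x96) = 0xA9.

P[1] = 0x82, P[2] = 0xFF, P[3] = 0xA9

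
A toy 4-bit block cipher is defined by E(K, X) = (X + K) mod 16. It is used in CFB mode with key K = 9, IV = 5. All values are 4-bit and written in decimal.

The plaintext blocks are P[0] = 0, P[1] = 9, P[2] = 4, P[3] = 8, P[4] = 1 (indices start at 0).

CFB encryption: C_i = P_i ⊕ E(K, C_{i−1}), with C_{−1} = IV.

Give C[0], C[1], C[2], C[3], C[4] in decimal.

C[0]: E(K, 5) = 14; 0 ⊕ 14 = 14.
C[1]: E(K, 14) = 7; 9 ⊕ 7 = 14.
C[2]: E(K, 14) = 7; 4 ⊕ 7 = 3.
C[3]: E(K, 3) = 12; 8 ⊕ 12 = 4.
C[4]: E(K, 4) = 13; 1 ⊕ 13 = 12.

C[0] = 14, C[1] = 14, C[2] = 3, C[3] = 4, C[4] = 12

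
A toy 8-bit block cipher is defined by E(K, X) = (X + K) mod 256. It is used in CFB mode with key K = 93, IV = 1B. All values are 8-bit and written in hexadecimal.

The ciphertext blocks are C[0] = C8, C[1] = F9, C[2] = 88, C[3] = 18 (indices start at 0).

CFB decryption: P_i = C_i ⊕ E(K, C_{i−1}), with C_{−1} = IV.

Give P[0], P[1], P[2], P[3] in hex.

P[0] = 66, P[1] = A2, P[2] = 04, P[3] = 03

P[0]: E(K, 1B) = AE; C8 ⊕ AE = 66.
P[1]: E(K, C8) = 5B; F9 ⊕ 5B = A2.
P[2]: E(K, F9) = 8C; 88 ⊕ 8C = 04.
P[3]: E(K, 88) = 1B; 18 ⊕ 1B = 03.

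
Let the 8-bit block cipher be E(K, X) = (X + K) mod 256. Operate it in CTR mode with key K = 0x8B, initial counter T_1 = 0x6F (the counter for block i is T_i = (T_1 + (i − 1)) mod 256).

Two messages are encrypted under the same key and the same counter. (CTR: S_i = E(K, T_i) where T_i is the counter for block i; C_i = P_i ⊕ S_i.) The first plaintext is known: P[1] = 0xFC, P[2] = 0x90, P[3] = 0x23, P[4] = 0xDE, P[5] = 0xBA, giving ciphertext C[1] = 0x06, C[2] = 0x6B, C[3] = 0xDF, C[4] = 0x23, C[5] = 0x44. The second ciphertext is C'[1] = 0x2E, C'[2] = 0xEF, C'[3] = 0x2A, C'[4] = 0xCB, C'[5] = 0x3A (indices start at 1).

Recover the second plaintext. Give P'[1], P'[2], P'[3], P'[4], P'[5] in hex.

In CTR with a reused counter, both messages share the same keystream S_i, so C_i ⊕ C'_i = P_i ⊕ P'_i and thus P'_i = P_i ⊕ C_i ⊕ C'_i.
P'[1]: 0xFC ⊕ 0x06 ⊕ 0x2E = 0xD4.
P'[2]: 0x90 ⊕ 0x6B ⊕ 0xEF = 0x14.
P'[3]: 0x23 ⊕ 0xDF ⊕ 0x2A = 0xD6.
P'[4]: 0xDE ⊕ 0x23 ⊕ 0xCB = 0x36.
P'[5]: 0xBA ⊕ 0x44 ⊕ 0x3A = 0xC4.

P'[1] = 0xD4, P'[2] = 0x14, P'[3] = 0xD6, P'[4] = 0x36, P'[5] = 0xC4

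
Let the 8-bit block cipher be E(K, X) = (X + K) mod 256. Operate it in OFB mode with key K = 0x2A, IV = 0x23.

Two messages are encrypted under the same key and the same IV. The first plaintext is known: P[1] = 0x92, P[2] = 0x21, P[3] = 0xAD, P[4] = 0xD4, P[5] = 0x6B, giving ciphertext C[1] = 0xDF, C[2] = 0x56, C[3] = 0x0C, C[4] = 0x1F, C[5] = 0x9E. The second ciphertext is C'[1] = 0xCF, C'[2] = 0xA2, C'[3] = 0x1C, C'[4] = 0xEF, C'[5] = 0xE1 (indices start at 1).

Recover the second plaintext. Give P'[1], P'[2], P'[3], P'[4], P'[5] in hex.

In OFB with a reused IV, both messages share the same keystream S_i, so C_i ⊕ C'_i = P_i ⊕ P'_i and thus P'_i = P_i ⊕ C_i ⊕ C'_i.
P'[1]: 0x92 ⊕ 0xDF ⊕ 0xCF = 0x82.
P'[2]: 0x21 ⊕ 0x56 ⊕ 0xA2 = 0xD5.
P'[3]: 0xAD ⊕ 0x0C ⊕ 0x1C = 0xBD.
P'[4]: 0xD4 ⊕ 0x1F ⊕ 0xEF = 0x24.
P'[5]: 0x6B ⊕ 0x9E ⊕ 0xE1 = 0x14.

P'[1] = 0x82, P'[2] = 0xD5, P'[3] = 0xBD, P'[4] = 0x24, P'[5] = 0x14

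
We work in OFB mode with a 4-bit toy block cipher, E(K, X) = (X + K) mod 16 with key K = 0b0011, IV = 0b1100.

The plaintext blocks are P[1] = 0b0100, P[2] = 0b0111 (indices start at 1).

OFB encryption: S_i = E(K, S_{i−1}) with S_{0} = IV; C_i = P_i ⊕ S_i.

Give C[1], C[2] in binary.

C[1] = 0b1011, C[2] = 0b0101

C[1]: S = E(K, 0b1100) = 0b1111; 0b0100 ⊕ 0b1111 = 0b1011.
C[2]: S = E(K, 0b1111) = 0b0010; 0b0111 ⊕ 0b0010 = 0b0101.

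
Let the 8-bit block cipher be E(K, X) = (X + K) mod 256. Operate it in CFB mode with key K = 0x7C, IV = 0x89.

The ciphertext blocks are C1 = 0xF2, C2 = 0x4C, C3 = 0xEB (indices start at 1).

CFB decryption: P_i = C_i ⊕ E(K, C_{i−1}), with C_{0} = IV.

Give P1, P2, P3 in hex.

P1 = 0xF7, P2 = 0x22, P3 = 0x23

P1: E(K, 0x89) = 0x05; 0xF2 ⊕ 0x05 = 0xF7.
P2: E(K, 0xF2) = 0x6E; 0x4C ⊕ 0x6E = 0x22.
P3: E(K, 0x4C) = 0xC8; 0xEB ⊕ 0xC8 = 0x23.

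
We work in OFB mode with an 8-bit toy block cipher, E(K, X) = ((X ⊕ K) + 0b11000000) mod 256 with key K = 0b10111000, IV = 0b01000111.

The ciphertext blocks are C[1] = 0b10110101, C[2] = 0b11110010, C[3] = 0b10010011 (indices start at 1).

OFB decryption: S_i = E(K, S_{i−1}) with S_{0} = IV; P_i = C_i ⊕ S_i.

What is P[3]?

P[1]: S = E(K, 0b01000111) = 0b10111111; 0b10110101 ⊕ 0b10111111 = 0b00001010.
P[2]: S = E(K, 0b10111111) = 0b11000111; 0b11110010 ⊕ 0b11000111 = 0b00110101.
P[3]: S = E(K, 0b11000111) = 0b00111111; 0b10010011 ⊕ 0b00111111 = 0b10101100.

P[3] = 0b10101100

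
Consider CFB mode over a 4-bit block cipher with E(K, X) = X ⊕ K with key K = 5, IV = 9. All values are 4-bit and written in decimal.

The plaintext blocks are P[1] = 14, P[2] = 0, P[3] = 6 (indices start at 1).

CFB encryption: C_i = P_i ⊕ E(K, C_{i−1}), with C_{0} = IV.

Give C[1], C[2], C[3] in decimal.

C[1] = 2, C[2] = 7, C[3] = 4

C[1]: E(K, 9) = 12; 14 ⊕ 12 = 2.
C[2]: E(K, 2) = 7; 0 ⊕ 7 = 7.
C[3]: E(K, 7) = 2; 6 ⊕ 2 = 4.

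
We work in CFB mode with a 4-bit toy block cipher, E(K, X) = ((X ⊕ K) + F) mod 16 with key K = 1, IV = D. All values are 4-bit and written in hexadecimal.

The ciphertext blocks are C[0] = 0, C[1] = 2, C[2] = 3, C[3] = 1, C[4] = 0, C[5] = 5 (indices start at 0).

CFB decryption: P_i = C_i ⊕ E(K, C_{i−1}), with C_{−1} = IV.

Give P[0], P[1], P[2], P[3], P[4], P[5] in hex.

P[0] = B, P[1] = 2, P[2] = 1, P[3] = 0, P[4] = F, P[5] = 5

P[0]: E(K, D) = B; 0 ⊕ B = B.
P[1]: E(K, 0) = 0; 2 ⊕ 0 = 2.
P[2]: E(K, 2) = 2; 3 ⊕ 2 = 1.
P[3]: E(K, 3) = 1; 1 ⊕ 1 = 0.
P[4]: E(K, 1) = F; 0 ⊕ F = F.
P[5]: E(K, 0) = 0; 5 ⊕ 0 = 5.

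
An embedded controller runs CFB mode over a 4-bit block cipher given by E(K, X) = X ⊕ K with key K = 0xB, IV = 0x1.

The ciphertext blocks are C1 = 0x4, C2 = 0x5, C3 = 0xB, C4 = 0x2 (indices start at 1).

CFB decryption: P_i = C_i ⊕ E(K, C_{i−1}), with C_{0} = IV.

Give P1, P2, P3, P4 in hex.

P1 = 0xE, P2 = 0xA, P3 = 0x5, P4 = 0x2

P1: E(K, 0x1) = 0xA; 0x4 ⊕ 0xA = 0xE.
P2: E(K, 0x4) = 0xF; 0x5 ⊕ 0xF = 0xA.
P3: E(K, 0x5) = 0xE; 0xB ⊕ 0xE = 0x5.
P4: E(K, 0xB) = 0x0; 0x2 ⊕ 0x0 = 0x2.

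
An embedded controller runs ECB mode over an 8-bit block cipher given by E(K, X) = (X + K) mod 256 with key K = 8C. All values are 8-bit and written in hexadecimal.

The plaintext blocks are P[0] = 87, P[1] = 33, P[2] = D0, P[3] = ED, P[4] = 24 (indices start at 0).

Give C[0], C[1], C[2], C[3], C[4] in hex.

C[0] = 13, C[1] = BF, C[2] = 5C, C[3] = 79, C[4] = B0

ECB encryption: C_i = E(K, P_i).
C[0]: E(K, 87) = 13.
C[1]: E(K, 33) = BF.
C[2]: E(K, D0) = 5C.
C[3]: E(K, ED) = 79.
C[4]: E(K, 24) = B0.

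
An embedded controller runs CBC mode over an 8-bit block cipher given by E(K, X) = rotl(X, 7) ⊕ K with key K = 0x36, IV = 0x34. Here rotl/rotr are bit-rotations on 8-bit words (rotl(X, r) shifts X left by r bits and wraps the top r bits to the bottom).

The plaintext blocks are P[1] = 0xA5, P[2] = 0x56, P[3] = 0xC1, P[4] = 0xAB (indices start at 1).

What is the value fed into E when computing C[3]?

0xA3

CBC encryption: C_i = E(K, P_i ⊕ C_{i−1}), with C_{0} = IV.
C[1]: P[1] ⊕ 0x34 = 0x91; E(K, 0x91) = 0xFE.
C[2]: P[2] ⊕ 0xFE = 0xA8; E(K, 0xA8) = 0x62.
C[3]: P[3] ⊕ 0x62 = 0xA3; E(K, 0xA3) = 0xE7.
So the input to E for block [3] is 0xA3.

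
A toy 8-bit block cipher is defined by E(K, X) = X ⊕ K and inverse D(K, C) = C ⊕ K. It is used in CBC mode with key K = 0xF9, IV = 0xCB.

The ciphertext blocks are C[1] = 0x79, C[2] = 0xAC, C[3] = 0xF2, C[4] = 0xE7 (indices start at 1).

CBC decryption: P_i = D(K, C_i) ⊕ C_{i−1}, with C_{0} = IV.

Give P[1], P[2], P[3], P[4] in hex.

P[1] = 0x4B, P[2] = 0x2C, P[3] = 0xA7, P[4] = 0xEC

P[1]: D(K, 0x79) = 0x80; 0x80 ⊕ 0xCB = 0x4B.
P[2]: D(K, 0xAC) = 0x55; 0x55 ⊕ 0x79 = 0x2C.
P[3]: D(K, 0xF2) = 0x0B; 0x0B ⊕ 0xAC = 0xA7.
P[4]: D(K, 0xE7) = 0x1E; 0x1E ⊕ 0xF2 = 0xEC.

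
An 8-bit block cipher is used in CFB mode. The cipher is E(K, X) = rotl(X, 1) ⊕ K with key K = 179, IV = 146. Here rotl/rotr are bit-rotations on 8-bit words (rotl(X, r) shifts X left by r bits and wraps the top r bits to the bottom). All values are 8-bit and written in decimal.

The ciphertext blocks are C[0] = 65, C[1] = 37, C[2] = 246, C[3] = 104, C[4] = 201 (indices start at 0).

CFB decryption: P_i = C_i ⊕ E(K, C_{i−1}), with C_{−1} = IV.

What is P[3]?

P[3] = 54

P[3]: E(K, 246) = 94; 104 ⊕ 94 = 54.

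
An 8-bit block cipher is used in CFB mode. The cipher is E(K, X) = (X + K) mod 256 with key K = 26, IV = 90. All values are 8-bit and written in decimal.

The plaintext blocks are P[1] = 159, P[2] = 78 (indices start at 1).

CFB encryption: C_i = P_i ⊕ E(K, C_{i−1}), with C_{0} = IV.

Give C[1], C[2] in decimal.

C[1]: E(K, 90) = 116; 159 ⊕ 116 = 235.
C[2]: E(K, 235) = 5; 78 ⊕ 5 = 75.

C[1] = 235, C[2] = 75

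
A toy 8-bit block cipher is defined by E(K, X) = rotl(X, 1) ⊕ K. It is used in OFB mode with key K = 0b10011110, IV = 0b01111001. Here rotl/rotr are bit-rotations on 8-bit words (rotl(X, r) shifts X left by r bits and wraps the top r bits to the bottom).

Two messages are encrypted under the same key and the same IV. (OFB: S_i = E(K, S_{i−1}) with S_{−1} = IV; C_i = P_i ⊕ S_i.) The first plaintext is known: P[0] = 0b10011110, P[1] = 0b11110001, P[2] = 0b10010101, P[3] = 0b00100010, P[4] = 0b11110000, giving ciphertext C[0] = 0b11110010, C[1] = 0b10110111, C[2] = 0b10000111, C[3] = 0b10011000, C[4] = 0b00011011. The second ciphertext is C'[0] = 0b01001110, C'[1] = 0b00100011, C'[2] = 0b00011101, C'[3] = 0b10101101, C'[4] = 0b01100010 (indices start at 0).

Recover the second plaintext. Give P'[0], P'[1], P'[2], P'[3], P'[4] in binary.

In OFB with a reused IV, both messages share the same keystream S_i, so C_i ⊕ C'_i = P_i ⊕ P'_i and thus P'_i = P_i ⊕ C_i ⊕ C'_i.
P'[0]: 0b10011110 ⊕ 0b11110010 ⊕ 0b01001110 = 0b00100010.
P'[1]: 0b11110001 ⊕ 0b10110111 ⊕ 0b00100011 = 0b01100101.
P'[2]: 0b10010101 ⊕ 0b10000111 ⊕ 0b00011101 = 0b00001111.
P'[3]: 0b00100010 ⊕ 0b10011000 ⊕ 0b10101101 = 0b00010111.
P'[4]: 0b11110000 ⊕ 0b00011011 ⊕ 0b01100010 = 0b10001001.

P'[0] = 0b00100010, P'[1] = 0b01100101, P'[2] = 0b00001111, P'[3] = 0b00010111, P'[4] = 0b10001001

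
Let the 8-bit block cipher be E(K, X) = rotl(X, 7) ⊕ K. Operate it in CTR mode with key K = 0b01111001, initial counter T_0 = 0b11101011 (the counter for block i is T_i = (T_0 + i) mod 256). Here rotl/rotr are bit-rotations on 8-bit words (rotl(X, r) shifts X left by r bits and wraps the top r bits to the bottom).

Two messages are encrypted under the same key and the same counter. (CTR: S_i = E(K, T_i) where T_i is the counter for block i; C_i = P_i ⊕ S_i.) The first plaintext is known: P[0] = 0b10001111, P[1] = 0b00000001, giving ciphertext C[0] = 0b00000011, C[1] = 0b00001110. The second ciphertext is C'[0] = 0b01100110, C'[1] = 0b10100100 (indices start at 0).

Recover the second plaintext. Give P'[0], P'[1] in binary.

In CTR with a reused counter, both messages share the same keystream S_i, so C_i ⊕ C'_i = P_i ⊕ P'_i and thus P'_i = P_i ⊕ C_i ⊕ C'_i.
P'[0]: 0b10001111 ⊕ 0b00000011 ⊕ 0b01100110 = 0b11101010.
P'[1]: 0b00000001 ⊕ 0b00001110 ⊕ 0b10100100 = 0b10101011.

P'[0] = 0b11101010, P'[1] = 0b10101011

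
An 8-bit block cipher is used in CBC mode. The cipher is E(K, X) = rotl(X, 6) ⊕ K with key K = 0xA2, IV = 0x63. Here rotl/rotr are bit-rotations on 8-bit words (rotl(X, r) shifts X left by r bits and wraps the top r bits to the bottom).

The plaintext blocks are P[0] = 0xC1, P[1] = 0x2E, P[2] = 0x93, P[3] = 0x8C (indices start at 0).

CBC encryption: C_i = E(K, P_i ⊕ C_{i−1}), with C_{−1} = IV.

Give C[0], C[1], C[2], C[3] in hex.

C[0]: P[0] ⊕ 0x63 = 0xA2; E(K, 0xA2) = 0x0A.
C[1]: P[1] ⊕ 0x0A = 0x24; E(K, 0x24) = 0xAB.
C[2]: P[2] ⊕ 0xAB = 0x38; E(K, 0x38) = 0xAC.
C[3]: P[3] ⊕ 0xAC = 0x20; E(K, 0x20) = 0xAA.

C[0] = 0x0A, C[1] = 0xAB, C[2] = 0xAC, C[3] = 0xAA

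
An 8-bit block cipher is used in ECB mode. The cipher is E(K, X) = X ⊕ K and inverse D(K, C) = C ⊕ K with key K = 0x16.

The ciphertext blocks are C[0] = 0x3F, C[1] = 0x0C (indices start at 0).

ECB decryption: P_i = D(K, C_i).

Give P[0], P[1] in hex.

P[0] = 0x29, P[1] = 0x1A

P[0]: D(K, 0x3F) = 0x29.
P[1]: D(K, 0x0C) = 0x1A.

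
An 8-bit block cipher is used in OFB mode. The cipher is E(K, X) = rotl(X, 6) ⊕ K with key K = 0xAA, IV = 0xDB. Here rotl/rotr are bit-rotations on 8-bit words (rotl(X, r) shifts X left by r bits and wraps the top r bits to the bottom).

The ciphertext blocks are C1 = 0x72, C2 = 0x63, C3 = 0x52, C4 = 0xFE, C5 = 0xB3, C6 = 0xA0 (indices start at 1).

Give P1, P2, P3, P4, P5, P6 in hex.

P1 = 0x2E, P2 = 0xDE, P3 = 0x97, P4 = 0x25, P5 = 0xEF, P6 = 0x1D

OFB decryption: S_i = E(K, S_{i−1}) with S_{0} = IV; P_i = C_i ⊕ S_i.
P1: S = E(K, 0xDB) = 0x5C; 0x72 ⊕ 0x5C = 0x2E.
P2: S = E(K, 0x5C) = 0xBD; 0x63 ⊕ 0xBD = 0xDE.
P3: S = E(K, 0xBD) = 0xC5; 0x52 ⊕ 0xC5 = 0x97.
P4: S = E(K, 0xC5) = 0xDB; 0xFE ⊕ 0xDB = 0x25.
P5: S = E(K, 0xDB) = 0x5C; 0xB3 ⊕ 0x5C = 0xEF.
P6: S = E(K, 0x5C) = 0xBD; 0xA0 ⊕ 0xBD = 0x1D.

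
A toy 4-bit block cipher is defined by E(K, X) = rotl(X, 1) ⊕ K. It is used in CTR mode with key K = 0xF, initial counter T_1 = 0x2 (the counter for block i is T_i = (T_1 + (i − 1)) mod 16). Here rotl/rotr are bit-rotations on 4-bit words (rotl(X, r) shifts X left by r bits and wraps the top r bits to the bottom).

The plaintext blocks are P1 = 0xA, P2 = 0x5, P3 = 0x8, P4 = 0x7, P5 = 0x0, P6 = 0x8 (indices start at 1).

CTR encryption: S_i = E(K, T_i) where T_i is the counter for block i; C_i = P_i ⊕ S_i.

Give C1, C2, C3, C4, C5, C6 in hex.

C1: T = 0x2, S = E(K, T) = 0xB; 0xA ⊕ 0xB = 0x1.
C2: T = 0x3, S = E(K, T) = 0x9; 0x5 ⊕ 0x9 = 0xC.
C3: T = 0x4, S = E(K, T) = 0x7; 0x8 ⊕ 0x7 = 0xF.
C4: T = 0x5, S = E(K, T) = 0x5; 0x7 ⊕ 0x5 = 0x2.
C5: T = 0x6, S = E(K, T) = 0x3; 0x0 ⊕ 0x3 = 0x3.
C6: T = 0x7, S = E(K, T) = 0x1; 0x8 ⊕ 0x1 = 0x9.

C1 = 0x1, C2 = 0xC, C3 = 0xF, C4 = 0x2, C5 = 0x3, C6 = 0x9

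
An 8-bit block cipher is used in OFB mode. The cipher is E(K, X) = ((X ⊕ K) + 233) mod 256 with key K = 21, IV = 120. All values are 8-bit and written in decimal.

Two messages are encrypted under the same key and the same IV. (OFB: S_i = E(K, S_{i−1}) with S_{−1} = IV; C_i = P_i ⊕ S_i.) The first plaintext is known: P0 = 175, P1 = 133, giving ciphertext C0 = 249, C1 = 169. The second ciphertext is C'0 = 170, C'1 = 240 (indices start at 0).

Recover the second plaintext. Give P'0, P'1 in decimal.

P'0 = 252, P'1 = 220

In OFB with a reused IV, both messages share the same keystream S_i, so C_i ⊕ C'_i = P_i ⊕ P'_i and thus P'_i = P_i ⊕ C_i ⊕ C'_i.
P'0: 175 ⊕ 249 ⊕ 170 = 252.
P'1: 133 ⊕ 169 ⊕ 240 = 220.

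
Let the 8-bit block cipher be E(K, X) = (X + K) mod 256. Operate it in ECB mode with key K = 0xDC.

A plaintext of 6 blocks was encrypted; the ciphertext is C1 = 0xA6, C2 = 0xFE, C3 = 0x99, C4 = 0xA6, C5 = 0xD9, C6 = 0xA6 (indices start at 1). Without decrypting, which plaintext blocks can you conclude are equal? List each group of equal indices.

P1 = P4 = P6

ECB encrypts each block independently with the same key, so equal ciphertext blocks imply equal plaintext blocks.
C1 = C4 = C6 = 0xA6, so P1 = P4 = P6.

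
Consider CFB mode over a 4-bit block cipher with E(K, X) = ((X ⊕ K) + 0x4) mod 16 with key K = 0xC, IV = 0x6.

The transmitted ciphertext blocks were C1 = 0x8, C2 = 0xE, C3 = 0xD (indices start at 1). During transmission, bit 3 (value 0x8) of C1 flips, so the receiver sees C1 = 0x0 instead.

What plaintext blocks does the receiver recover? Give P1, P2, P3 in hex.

CFB decryption: P_i = C_i ⊕ E(K, C_{i−1}), with C_{0} = IV.
Only C1 changed, to 0x0. In CFB, a change in C_i flips the same bit in P_i and garbles P_{i+1}. Decrypting the received ciphertext:
P1: E(K, 0x6) = 0xE; 0x0 ⊕ 0xE = 0xE.
P2: E(K, 0x0) = 0x0; 0xE ⊕ 0x0 = 0xE.
P3: E(K, 0xE) = 0x6; 0xD ⊕ 0x6 = 0xB.
Blocks that differ from the original plaintext: P1, P2.

P1 = 0xE, P2 = 0xE, P3 = 0xB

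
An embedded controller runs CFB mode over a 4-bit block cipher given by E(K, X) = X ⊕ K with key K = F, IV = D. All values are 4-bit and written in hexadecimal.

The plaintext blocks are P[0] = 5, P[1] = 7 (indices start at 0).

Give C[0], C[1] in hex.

C[0] = 7, C[1] = F

CFB encryption: C_i = P_i ⊕ E(K, C_{i−1}), with C_{−1} = IV.
C[0]: E(K, D) = 2; 5 ⊕ 2 = 7.
C[1]: E(K, 7) = 8; 7 ⊕ 8 = F.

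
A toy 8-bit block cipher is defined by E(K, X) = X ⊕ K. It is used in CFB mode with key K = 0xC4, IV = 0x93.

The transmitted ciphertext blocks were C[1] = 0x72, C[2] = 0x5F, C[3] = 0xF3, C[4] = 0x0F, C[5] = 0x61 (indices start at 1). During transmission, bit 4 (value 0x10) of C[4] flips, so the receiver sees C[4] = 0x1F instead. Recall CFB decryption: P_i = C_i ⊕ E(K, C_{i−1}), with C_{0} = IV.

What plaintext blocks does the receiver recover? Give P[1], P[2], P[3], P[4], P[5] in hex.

P[1] = 0x25, P[2] = 0xE9, P[3] = 0x68, P[4] = 0x28, P[5] = 0xBA

Only C[4] changed, to 0x1F. In CFB, a change in C_i flips the same bit in P_i and garbles P_{i+1}. Decrypting the received ciphertext:
P[1]: E(K, 0x93) = 0x57; 0x72 ⊕ 0x57 = 0x25.
P[2]: E(K, 0x72) = 0xB6; 0x5F ⊕ 0xB6 = 0xE9.
P[3]: E(K, 0x5F) = 0x9B; 0xF3 ⊕ 0x9B = 0x68.
P[4]: E(K, 0xF3) = 0x37; 0x1F ⊕ 0x37 = 0x28.
P[5]: E(K, 0x1F) = 0xDB; 0x61 ⊕ 0xDB = 0xBA.
Blocks that differ from the original plaintext: P[4], P[5].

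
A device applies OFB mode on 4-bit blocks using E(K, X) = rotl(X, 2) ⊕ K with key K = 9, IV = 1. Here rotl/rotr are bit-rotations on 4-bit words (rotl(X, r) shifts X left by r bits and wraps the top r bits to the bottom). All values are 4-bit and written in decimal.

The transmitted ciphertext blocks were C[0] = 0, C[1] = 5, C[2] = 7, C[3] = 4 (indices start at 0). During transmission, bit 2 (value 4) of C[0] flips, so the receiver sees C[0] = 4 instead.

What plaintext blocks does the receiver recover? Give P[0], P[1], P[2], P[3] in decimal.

OFB decryption: S_i = E(K, S_{i−1}) with S_{−1} = IV; P_i = C_i ⊕ S_i.
Only C[0] changed, to 4. In OFB, a change in C_i flips the same bit in P_i only; the keystream is unaffected. Decrypting the received ciphertext:
P[0]: S = E(K, 1) = 13; 4 ⊕ 13 = 9.
P[1]: S = E(K, 13) = 14; 5 ⊕ 14 = 11.
P[2]: S = E(K, 14) = 2; 7 ⊕ 2 = 5.
P[3]: S = E(K, 2) = 1; 4 ⊕ 1 = 5.
Blocks that differ from the original plaintext: P[0].

P[0] = 9, P[1] = 11, P[2] = 5, P[3] = 5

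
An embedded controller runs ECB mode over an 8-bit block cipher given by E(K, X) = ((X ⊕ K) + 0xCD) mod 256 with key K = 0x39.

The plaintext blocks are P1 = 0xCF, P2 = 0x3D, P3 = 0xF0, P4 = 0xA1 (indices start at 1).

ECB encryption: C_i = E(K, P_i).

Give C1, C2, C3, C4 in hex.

C1: E(K, 0xCF) = 0xC3.
C2: E(K, 0x3D) = 0xD1.
C3: E(K, 0xF0) = 0x96.
C4: E(K, 0xA1) = 0x65.

C1 = 0xC3, C2 = 0xD1, C3 = 0x96, C4 = 0x65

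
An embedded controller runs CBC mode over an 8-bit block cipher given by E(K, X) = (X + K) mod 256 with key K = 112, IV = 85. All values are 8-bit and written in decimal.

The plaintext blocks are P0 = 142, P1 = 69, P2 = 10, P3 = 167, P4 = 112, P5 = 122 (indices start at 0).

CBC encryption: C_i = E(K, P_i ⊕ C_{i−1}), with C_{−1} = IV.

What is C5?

C5 = 185

C0: P0 ⊕ 85 = 219; E(K, 219) = 75.
C1: P1 ⊕ 75 = 14; E(K, 14) = 126.
C2: P2 ⊕ 126 = 116; E(K, 116) = 228.
C3: P3 ⊕ 228 = 67; E(K, 67) = 179.
C4: P4 ⊕ 179 = 195; E(K, 195) = 51.
C5: P5 ⊕ 51 = 73; E(K, 73) = 185.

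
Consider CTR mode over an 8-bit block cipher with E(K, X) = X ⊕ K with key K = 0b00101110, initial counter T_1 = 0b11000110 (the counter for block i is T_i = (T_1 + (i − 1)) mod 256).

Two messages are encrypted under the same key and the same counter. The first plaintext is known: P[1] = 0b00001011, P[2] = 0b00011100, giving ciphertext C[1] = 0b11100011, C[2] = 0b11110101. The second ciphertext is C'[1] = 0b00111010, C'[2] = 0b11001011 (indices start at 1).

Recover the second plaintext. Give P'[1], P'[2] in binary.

P'[1] = 0b11010010, P'[2] = 0b00100010

In CTR with a reused counter, both messages share the same keystream S_i, so C_i ⊕ C'_i = P_i ⊕ P'_i and thus P'_i = P_i ⊕ C_i ⊕ C'_i.
P'[1]: 0b00001011 ⊕ 0b11100011 ⊕ 0b00111010 = 0b11010010.
P'[2]: 0b00011100 ⊕ 0b11110101 ⊕ 0b11001011 = 0b00100010.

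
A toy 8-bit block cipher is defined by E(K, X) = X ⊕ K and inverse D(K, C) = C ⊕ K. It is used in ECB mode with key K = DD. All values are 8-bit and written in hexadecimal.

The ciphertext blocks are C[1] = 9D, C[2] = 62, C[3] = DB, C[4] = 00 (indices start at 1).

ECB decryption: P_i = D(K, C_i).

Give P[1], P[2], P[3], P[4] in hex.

P[1]: D(K, 9D) = 40.
P[2]: D(K, 62) = BF.
P[3]: D(K, DB) = 06.
P[4]: D(K, 00) = DD.

P[1] = 40, P[2] = BF, P[3] = 06, P[4] = DD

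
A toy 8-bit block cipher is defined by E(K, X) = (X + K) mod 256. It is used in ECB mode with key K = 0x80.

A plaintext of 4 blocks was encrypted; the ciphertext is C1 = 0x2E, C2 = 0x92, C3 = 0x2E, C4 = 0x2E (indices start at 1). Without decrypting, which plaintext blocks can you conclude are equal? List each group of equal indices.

ECB encrypts each block independently with the same key, so equal ciphertext blocks imply equal plaintext blocks.
C1 = C3 = C4 = 0x2E, so P1 = P3 = P4.

P1 = P3 = P4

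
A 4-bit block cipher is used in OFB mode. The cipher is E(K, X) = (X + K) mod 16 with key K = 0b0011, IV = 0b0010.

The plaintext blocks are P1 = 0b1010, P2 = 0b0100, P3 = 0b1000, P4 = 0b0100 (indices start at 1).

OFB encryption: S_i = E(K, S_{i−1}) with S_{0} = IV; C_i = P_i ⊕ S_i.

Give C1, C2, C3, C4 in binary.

C1 = 0b1111, C2 = 0b1100, C3 = 0b0011, C4 = 0b1010

C1: S = E(K, 0b0010) = 0b0101; 0b1010 ⊕ 0b0101 = 0b1111.
C2: S = E(K, 0b0101) = 0b1000; 0b0100 ⊕ 0b1000 = 0b1100.
C3: S = E(K, 0b1000) = 0b1011; 0b1000 ⊕ 0b1011 = 0b0011.
C4: S = E(K, 0b1011) = 0b1110; 0b0100 ⊕ 0b1110 = 0b1010.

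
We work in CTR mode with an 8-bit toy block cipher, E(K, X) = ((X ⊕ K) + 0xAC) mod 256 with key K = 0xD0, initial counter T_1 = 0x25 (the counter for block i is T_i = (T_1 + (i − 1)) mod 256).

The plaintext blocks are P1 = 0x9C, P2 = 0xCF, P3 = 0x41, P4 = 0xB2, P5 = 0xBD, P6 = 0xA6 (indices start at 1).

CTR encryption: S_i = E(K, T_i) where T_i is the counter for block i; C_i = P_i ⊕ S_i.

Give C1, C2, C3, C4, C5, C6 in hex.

C1 = 0x3D, C2 = 0x6D, C3 = 0xE2, C4 = 0x16, C5 = 0x18, C6 = 0x00

C1: T = 0x25, S = E(K, T) = 0xA1; 0x9C ⊕ 0xA1 = 0x3D.
C2: T = 0x26, S = E(K, T) = 0xA2; 0xCF ⊕ 0xA2 = 0x6D.
C3: T = 0x27, S = E(K, T) = 0xA3; 0x41 ⊕ 0xA3 = 0xE2.
C4: T = 0x28, S = E(K, T) = 0xA4; 0xB2 ⊕ 0xA4 = 0x16.
C5: T = 0x29, S = E(K, T) = 0xA5; 0xBD ⊕ 0xA5 = 0x18.
C6: T = 0x2A, S = E(K, T) = 0xA6; 0xA6 ⊕ 0xA6 = 0x00.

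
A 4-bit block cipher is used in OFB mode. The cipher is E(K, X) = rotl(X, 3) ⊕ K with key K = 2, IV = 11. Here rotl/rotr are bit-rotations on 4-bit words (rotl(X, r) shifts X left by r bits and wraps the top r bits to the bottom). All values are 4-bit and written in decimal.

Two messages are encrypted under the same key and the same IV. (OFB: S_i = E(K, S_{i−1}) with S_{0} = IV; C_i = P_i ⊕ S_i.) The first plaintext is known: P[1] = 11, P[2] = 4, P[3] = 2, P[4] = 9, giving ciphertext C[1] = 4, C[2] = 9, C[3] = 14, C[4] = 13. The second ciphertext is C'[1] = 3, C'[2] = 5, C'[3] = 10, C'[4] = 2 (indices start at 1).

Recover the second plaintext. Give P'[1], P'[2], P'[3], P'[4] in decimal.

P'[1] = 12, P'[2] = 8, P'[3] = 6, P'[4] = 6

In OFB with a reused IV, both messages share the same keystream S_i, so C_i ⊕ C'_i = P_i ⊕ P'_i and thus P'_i = P_i ⊕ C_i ⊕ C'_i.
P'[1]: 11 ⊕ 4 ⊕ 3 = 12.
P'[2]: 4 ⊕ 9 ⊕ 5 = 8.
P'[3]: 2 ⊕ 14 ⊕ 10 = 6.
P'[4]: 9 ⊕ 13 ⊕ 2 = 6.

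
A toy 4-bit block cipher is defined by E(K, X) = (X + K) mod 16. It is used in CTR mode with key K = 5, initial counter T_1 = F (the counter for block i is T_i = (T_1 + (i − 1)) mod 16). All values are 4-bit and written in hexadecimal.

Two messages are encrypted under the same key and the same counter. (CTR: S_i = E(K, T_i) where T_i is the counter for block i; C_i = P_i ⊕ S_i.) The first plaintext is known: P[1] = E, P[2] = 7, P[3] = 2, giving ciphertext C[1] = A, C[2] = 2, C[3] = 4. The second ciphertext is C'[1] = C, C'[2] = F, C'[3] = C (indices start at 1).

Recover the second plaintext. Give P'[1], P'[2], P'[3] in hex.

P'[1] = 8, P'[2] = A, P'[3] = A

In CTR with a reused counter, both messages share the same keystream S_i, so C_i ⊕ C'_i = P_i ⊕ P'_i and thus P'_i = P_i ⊕ C_i ⊕ C'_i.
P'[1]: E ⊕ A ⊕ C = 8.
P'[2]: 7 ⊕ 2 ⊕ F = A.
P'[3]: 2 ⊕ 4 ⊕ C = A.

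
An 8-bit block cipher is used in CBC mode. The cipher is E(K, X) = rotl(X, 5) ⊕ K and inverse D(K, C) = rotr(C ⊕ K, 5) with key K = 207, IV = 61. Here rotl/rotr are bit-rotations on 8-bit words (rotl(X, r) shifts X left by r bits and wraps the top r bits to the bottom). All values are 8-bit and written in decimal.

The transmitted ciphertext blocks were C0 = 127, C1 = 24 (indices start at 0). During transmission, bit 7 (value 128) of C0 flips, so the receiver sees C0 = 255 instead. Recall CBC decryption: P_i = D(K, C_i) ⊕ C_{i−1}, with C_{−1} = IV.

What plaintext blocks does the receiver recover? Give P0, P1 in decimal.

P0 = 188, P1 = 65

Only C0 changed, to 255. In CBC, a change in C_i garbles P_i and flips the same bit in P_{i+1}. Decrypting the received ciphertext:
P0: D(K, 255) = 129; 129 ⊕ 61 = 188.
P1: D(K, 24) = 190; 190 ⊕ 255 = 65.
Blocks that differ from the original plaintext: P0, P1.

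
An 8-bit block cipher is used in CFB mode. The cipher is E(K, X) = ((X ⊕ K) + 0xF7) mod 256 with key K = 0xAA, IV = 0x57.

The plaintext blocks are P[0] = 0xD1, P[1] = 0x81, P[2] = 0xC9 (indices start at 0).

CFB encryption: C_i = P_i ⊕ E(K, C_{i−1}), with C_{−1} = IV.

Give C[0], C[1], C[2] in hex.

C[0] = 0x25, C[1] = 0x07, C[2] = 0x6D

C[0]: E(K, 0x57) = 0xF4; 0xD1 ⊕ 0xF4 = 0x25.
C[1]: E(K, 0x25) = 0x86; 0x81 ⊕ 0x86 = 0x07.
C[2]: E(K, 0x07) = 0xA4; 0xC9 ⊕ 0xA4 = 0x6D.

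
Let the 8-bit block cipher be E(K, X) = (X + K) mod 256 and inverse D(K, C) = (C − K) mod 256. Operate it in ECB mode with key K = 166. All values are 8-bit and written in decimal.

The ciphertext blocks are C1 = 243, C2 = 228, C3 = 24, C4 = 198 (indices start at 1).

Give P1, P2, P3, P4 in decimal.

P1 = 77, P2 = 62, P3 = 114, P4 = 32

ECB decryption: P_i = D(K, C_i).
P1: D(K, 243) = 77.
P2: D(K, 228) = 62.
P3: D(K, 24) = 114.
P4: D(K, 198) = 32.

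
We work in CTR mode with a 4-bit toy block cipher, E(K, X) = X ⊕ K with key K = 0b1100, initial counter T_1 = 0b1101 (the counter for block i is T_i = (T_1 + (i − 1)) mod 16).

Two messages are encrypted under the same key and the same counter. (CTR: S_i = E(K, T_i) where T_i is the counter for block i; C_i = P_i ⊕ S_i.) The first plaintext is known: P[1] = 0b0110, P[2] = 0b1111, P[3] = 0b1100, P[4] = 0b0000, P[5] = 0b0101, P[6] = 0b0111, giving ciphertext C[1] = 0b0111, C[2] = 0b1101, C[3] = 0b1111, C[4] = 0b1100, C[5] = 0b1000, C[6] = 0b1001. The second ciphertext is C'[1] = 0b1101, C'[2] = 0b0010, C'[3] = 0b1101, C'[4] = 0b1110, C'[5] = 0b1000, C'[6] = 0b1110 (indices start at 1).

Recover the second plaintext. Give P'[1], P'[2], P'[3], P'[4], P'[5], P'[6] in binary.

P'[1] = 0b1100, P'[2] = 0b0000, P'[3] = 0b1110, P'[4] = 0b0010, P'[5] = 0b0101, P'[6] = 0b0000

In CTR with a reused counter, both messages share the same keystream S_i, so C_i ⊕ C'_i = P_i ⊕ P'_i and thus P'_i = P_i ⊕ C_i ⊕ C'_i.
P'[1]: 0b0110 ⊕ 0b0111 ⊕ 0b1101 = 0b1100.
P'[2]: 0b1111 ⊕ 0b1101 ⊕ 0b0010 = 0b0000.
P'[3]: 0b1100 ⊕ 0b1111 ⊕ 0b1101 = 0b1110.
P'[4]: 0b0000 ⊕ 0b1100 ⊕ 0b1110 = 0b0010.
P'[5]: 0b0101 ⊕ 0b1000 ⊕ 0b1000 = 0b0101.
P'[6]: 0b0111 ⊕ 0b1001 ⊕ 0b1110 = 0b0000.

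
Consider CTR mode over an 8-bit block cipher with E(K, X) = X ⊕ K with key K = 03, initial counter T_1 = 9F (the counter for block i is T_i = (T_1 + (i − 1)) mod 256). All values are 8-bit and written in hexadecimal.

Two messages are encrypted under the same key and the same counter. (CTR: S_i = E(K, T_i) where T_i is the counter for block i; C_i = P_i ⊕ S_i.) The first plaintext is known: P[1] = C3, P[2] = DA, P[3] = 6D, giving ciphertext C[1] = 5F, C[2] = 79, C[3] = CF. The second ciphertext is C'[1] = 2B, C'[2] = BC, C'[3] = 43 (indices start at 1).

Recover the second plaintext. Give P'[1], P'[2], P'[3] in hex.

P'[1] = B7, P'[2] = 1F, P'[3] = E1

In CTR with a reused counter, both messages share the same keystream S_i, so C_i ⊕ C'_i = P_i ⊕ P'_i and thus P'_i = P_i ⊕ C_i ⊕ C'_i.
P'[1]: C3 ⊕ 5F ⊕ 2B = B7.
P'[2]: DA ⊕ 79 ⊕ BC = 1F.
P'[3]: 6D ⊕ CF ⊕ 43 = E1.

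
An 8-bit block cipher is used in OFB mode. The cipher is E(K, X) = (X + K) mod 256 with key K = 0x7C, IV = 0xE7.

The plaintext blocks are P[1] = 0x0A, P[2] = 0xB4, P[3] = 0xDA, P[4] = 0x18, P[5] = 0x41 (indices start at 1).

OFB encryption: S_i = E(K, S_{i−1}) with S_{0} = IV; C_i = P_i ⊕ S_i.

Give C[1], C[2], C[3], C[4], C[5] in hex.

C[1] = 0x69, C[2] = 0x6B, C[3] = 0x81, C[4] = 0xCF, C[5] = 0x12

C[1]: S = E(K, 0xE7) = 0x63; 0x0A ⊕ 0x63 = 0x69.
C[2]: S = E(K, 0x63) = 0xDF; 0xB4 ⊕ 0xDF = 0x6B.
C[3]: S = E(K, 0xDF) = 0x5B; 0xDA ⊕ 0x5B = 0x81.
C[4]: S = E(K, 0x5B) = 0xD7; 0x18 ⊕ 0xD7 = 0xCF.
C[5]: S = E(K, 0xD7) = 0x53; 0x41 ⊕ 0x53 = 0x12.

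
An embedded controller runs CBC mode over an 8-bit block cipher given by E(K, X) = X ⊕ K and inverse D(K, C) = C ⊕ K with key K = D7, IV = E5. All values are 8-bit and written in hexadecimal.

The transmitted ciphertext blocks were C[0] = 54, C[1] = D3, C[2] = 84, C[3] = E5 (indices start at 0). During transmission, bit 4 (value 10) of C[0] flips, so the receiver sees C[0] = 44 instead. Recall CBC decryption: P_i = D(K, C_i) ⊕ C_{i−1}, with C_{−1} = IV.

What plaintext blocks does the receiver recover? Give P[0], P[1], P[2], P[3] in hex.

P[0] = 76, P[1] = 40, P[2] = 80, P[3] = B6

Only C[0] changed, to 44. In CBC, a change in C_i garbles P_i and flips the same bit in P_{i+1}. Decrypting the received ciphertext:
P[0]: D(K, 44) = 93; 93 ⊕ E5 = 76.
P[1]: D(K, D3) = 04; 04 ⊕ 44 = 40.
P[2]: D(K, 84) = 53; 53 ⊕ D3 = 80.
P[3]: D(K, E5) = 32; 32 ⊕ 84 = B6.
Blocks that differ from the original plaintext: P[0], P[1].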